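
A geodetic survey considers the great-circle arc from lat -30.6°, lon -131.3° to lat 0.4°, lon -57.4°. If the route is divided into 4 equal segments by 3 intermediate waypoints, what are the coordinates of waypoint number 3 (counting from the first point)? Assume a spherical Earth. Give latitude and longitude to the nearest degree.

Write both endpoints as unit vectors p₁, p₂ with components (cos φ cos λ, cos φ sin λ, sin φ).
The central angle between the endpoints is δ = arccos(p₁·p₂) ≈ 1.333 rad (76.4°).
Interpolate at f = 3/4 with slerp weights a = sin((1−f)δ)/sin δ ≈ 0.337, b = sin(fδ)/sin δ ≈ 0.866.
p = a·p₁ + b·p₂ ≈ (0.275, -0.947, -0.165); φ = arcsin(p_z) ≈ -9.52°, λ = atan2(p_y, p_x) ≈ -73.80°.

≈ lat -10°, lon -74°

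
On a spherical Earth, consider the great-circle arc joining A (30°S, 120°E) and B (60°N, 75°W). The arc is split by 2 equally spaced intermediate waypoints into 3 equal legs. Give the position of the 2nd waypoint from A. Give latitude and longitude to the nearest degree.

≈ (65°N, 155°E)

Convert each endpoint to a unit vector on the sphere (x = cos φ cos λ, y = cos φ sin λ, z = sin φ).
The central angle between the endpoints is δ = arccos(p₁·p₂) ≈ 2.589 rad (148.4°).
Interpolate at f = 2/3 with slerp weights a = sin((1−f)δ)/sin δ ≈ 1.448, b = sin(fδ)/sin δ ≈ 1.883.
p = a·p₁ + b·p₂ ≈ (-0.383, 0.177, 0.907); φ = arcsin(p_z) ≈ 65.03°, λ = atan2(p_y, p_x) ≈ 155.25°.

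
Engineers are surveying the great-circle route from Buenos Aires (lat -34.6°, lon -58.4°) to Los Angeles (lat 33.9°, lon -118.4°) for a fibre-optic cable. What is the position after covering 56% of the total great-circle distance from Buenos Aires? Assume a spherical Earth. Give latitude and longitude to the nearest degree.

≈ lat 4°, lon -92°

Convert each endpoint to a unit vector on the sphere (x = cos φ cos λ, y = cos φ sin λ, z = sin φ).
The central angle between the endpoints is δ = arccos(p₁·p₂) ≈ 1.546 rad (88.6°).
Interpolate at f = 0.56 with slerp weights a = sin((1−f)δ)/sin δ ≈ 0.629, b = sin(fδ)/sin δ ≈ 0.762.
p = a·p₁ + b·p₂ ≈ (-0.029, -0.997, 0.068); φ = arcsin(p_z) ≈ 3.88°, λ = atan2(p_y, p_x) ≈ -91.69°.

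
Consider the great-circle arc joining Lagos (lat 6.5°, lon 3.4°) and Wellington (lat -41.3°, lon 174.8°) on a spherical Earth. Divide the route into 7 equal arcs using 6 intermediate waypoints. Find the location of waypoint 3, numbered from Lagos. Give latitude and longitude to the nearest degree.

≈ lat -54°, lon 20°

The haversine formula gives a central angle δ ≈ 2.520 rad (144.4°) between the endpoints.
Interpolate at f = 3/7 with slerp weights a = sin((1−f)δ)/sin δ ≈ 1.702, b = sin(fδ)/sin δ ≈ 1.514.
p = a·p₁ + b·p₂ ≈ (0.555, 0.203, -0.806); φ = arcsin(p_z) ≈ -53.75°, λ = atan2(p_y, p_x) ≈ 20.11°.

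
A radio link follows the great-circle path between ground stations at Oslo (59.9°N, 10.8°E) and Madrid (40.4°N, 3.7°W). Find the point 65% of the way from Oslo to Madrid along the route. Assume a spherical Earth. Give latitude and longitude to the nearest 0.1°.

The haversine formula gives a central angle δ ≈ 0.375 rad (21.5°) between the endpoints.
Interpolate at f = 0.65 with slerp weights a = sin((1−f)δ)/sin δ ≈ 0.357, b = sin(fδ)/sin δ ≈ 0.659.
p = a·p₁ + b·p₂ ≈ (0.677, 0.001, 0.736); φ = arcsin(p_z) ≈ 47.41°, λ = atan2(p_y, p_x) ≈ 0.10°.

≈ (47.4°N, 0.1°E)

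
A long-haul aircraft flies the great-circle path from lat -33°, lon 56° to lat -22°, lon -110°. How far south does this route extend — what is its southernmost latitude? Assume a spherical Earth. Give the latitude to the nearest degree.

≈ -77°

The great circle lies in the plane with unit normal n̂ = (p₁ × p₂)/|p₁ × p₂|.
Here n̂_z ≈ -0.225; the vertex latitude is φ_max = arccos|n̂_z| ≈ 77.0°.
Check via Clairaut: cos φ_max = |cos φ₁| · sin C = cos(33.0°)·sin(164.4°) ≈ 0.225, again giving ≈ 77.0°.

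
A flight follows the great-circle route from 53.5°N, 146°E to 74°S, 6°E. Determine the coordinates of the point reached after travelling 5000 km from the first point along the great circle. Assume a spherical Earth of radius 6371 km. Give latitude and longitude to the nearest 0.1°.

≈ 10.6°N, 129.1°E

From cos δ = sin φ₁ sin φ₂ + cos φ₁ cos φ₂ cos Δλ, the central angle is δ ≈ 2.687 rad (153.9°). The total great-circle distance is δ·R ≈ 2.687 × 6371 ≈ 17117 km, so the target fraction is f = 5000/17117 ≈ 0.292.
Interpolate at f ≈ 0.292 with slerp weights a = sin((1−f)δ)/sin δ ≈ 2.152, b = sin(fδ)/sin δ ≈ 1.608.
p = a·p₁ + b·p₂ ≈ (-0.621, 0.762, 0.184); φ = arcsin(p_z) ≈ 10.61°, λ = atan2(p_y, p_x) ≈ 129.15°.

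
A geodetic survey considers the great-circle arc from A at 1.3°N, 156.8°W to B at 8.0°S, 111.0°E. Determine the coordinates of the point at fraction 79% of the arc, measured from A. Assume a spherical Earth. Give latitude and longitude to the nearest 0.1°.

Write both endpoints as unit vectors p₁, p₂ with components (cos φ cos λ, cos φ sin λ, sin φ).
The central angle between the endpoints is δ = arccos(p₁·p₂) ≈ 1.612 rad (92.4°).
Interpolate at f = 0.79 with slerp weights a = sin((1−f)δ)/sin δ ≈ 0.332, b = sin(fδ)/sin δ ≈ 0.957.
p = a·p₁ + b·p₂ ≈ (-0.645, 0.754, -0.126); φ = arcsin(p_z) ≈ -7.22°, λ = atan2(p_y, p_x) ≈ 130.55°.

≈ 7.2°S, 130.6°E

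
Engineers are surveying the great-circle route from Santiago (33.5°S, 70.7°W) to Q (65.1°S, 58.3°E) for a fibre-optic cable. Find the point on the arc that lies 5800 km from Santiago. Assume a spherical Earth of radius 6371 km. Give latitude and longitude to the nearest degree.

Convert each endpoint to a unit vector on the sphere (x = cos φ cos λ, y = cos φ sin λ, z = sin φ).
The central angle between the endpoints is δ = arccos(p₁·p₂) ≈ 1.287 rad (73.8°). The total great-circle distance is δ·R ≈ 1.287 × 6371 ≈ 8202 km, so the target fraction is f = 5800/8202 ≈ 0.707.
Interpolate at f ≈ 0.707 with slerp weights a = sin((1−f)δ)/sin δ ≈ 0.383, b = sin(fδ)/sin δ ≈ 0.823.
p = a·p₁ + b·p₂ ≈ (0.288, -0.007, -0.958); φ = arcsin(p_z) ≈ -73.28°, λ = atan2(p_y, p_x) ≈ -1.41°.

≈ (73°S, 1°W)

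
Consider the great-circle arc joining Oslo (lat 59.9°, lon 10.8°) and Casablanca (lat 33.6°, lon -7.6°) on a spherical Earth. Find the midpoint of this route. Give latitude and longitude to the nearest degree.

Convert each endpoint to a unit vector on the sphere (x = cos φ cos λ, y = cos φ sin λ, z = sin φ).
The central angle between the endpoints is δ = arccos(p₁·p₂) ≈ 0.505 rad (28.9°).
Interpolate at f = 1/2 with slerp weights a = sin((1−f)δ)/sin δ ≈ 0.516, b = sin(fδ)/sin δ ≈ 0.516.
p = a·p₁ + b·p₂ ≈ (0.681, -0.008, 0.733); φ = arcsin(p_z) ≈ 47.10°, λ = atan2(p_y, p_x) ≈ -0.70°.

≈ lat 47°, lon -1°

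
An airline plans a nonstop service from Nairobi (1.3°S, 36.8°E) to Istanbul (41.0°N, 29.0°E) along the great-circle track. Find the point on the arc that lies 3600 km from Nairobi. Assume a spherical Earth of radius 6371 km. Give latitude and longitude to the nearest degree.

Write both endpoints as unit vectors p₁, p₂ with components (cos φ cos λ, cos φ sin λ, sin φ).
The central angle between the endpoints is δ = arccos(p₁·p₂) ≈ 0.749 rad (42.9°). The total great-circle distance is δ·R ≈ 0.749 × 6371 ≈ 4769 km, so the target fraction is f = 3600/4769 ≈ 0.755.
Interpolate at f ≈ 0.755 with slerp weights a = sin((1−f)δ)/sin δ ≈ 0.268, b = sin(fδ)/sin δ ≈ 0.787.
p = a·p₁ + b·p₂ ≈ (0.734, 0.448, 0.510); φ = arcsin(p_z) ≈ 30.67°, λ = atan2(p_y, p_x) ≈ 31.42°.

≈ 31°N, 31°E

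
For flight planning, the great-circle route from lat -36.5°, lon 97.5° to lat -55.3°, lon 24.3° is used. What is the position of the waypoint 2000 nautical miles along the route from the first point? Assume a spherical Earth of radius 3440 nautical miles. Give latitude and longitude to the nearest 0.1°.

≈ lat -54.5°, lon 56.3°

From cos δ = sin φ₁ sin φ₂ + cos φ₁ cos φ₂ cos Δλ, the central angle is δ ≈ 0.900 rad (51.6°). The total great-circle distance is δ·R ≈ 0.900 × 3440 ≈ 3097 nmi, so the target fraction is f = 2000/3097 ≈ 0.646.
Interpolate at f ≈ 0.646 with slerp weights a = sin((1−f)δ)/sin δ ≈ 0.400, b = sin(fδ)/sin δ ≈ 0.701.
p = a·p₁ + b·p₂ ≈ (0.322, 0.483, -0.814); φ = arcsin(p_z) ≈ -54.52°, λ = atan2(p_y, p_x) ≈ 56.35°.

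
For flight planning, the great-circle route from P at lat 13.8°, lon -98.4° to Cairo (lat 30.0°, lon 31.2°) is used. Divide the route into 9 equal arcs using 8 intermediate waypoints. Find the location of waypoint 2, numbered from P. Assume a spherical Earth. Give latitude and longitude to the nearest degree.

≈ lat 30°, lon -77°

Write both endpoints as unit vectors p₁, p₂ with components (cos φ cos λ, cos φ sin λ, sin φ).
The central angle between the endpoints is δ = arccos(p₁·p₂) ≈ 2.001 rad (114.6°).
Interpolate at f = 2/9 with slerp weights a = sin((1−f)δ)/sin δ ≈ 1.100, b = sin(fδ)/sin δ ≈ 0.473.
p = a·p₁ + b·p₂ ≈ (0.194, -0.845, 0.499); φ = arcsin(p_z) ≈ 29.93°, λ = atan2(p_y, p_x) ≈ -77.03°.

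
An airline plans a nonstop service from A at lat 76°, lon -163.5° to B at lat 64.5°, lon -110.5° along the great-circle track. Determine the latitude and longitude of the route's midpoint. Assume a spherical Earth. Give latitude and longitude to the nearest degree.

≈ lat 72°, lon -129°

Write both endpoints as unit vectors p₁, p₂ with components (cos φ cos λ, cos φ sin λ, sin φ).
The central angle between the endpoints is δ = arccos(p₁·p₂) ≈ 0.353 rad (20.2°).
Interpolate at f = 1/2 with slerp weights a = sin((1−f)δ)/sin δ ≈ 0.508, b = sin(fδ)/sin δ ≈ 0.508.
p = a·p₁ + b·p₂ ≈ (-0.194, -0.240, 0.951); φ = arcsin(p_z) ≈ 72.02°, λ = atan2(p_y, p_x) ≈ -129.04°.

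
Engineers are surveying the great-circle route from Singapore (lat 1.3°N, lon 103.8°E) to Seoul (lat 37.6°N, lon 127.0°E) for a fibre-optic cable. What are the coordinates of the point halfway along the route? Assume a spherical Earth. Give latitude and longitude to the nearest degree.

≈ lat 20°N, lon 114°E

From cos δ = sin φ₁ sin φ₂ + cos φ₁ cos φ₂ cos Δλ, the central angle is δ ≈ 0.735 rad (42.1°).
Interpolate at f = 1/2 with slerp weights a = sin((1−f)δ)/sin δ ≈ 0.536, b = sin(fδ)/sin δ ≈ 0.536.
p = a·p₁ + b·p₂ ≈ (-0.383, 0.859, 0.339); φ = arcsin(p_z) ≈ 19.82°, λ = atan2(p_y, p_x) ≈ 114.04°.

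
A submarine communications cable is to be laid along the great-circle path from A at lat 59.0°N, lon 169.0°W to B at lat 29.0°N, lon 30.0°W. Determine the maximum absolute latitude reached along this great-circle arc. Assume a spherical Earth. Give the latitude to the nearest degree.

≈ 73°N

The great circle lies in the plane with unit normal n̂ = (p₁ × p₂)/|p₁ × p₂|.
Here n̂_z ≈ +0.296; the vertex latitude is φ_max = arccos|n̂_z| ≈ 72.8°.
Check via Clairaut: cos φ_max = |cos φ₁| · sin C = cos(59.0°)·sin(35.1°) ≈ 0.296, again giving ≈ 72.8°.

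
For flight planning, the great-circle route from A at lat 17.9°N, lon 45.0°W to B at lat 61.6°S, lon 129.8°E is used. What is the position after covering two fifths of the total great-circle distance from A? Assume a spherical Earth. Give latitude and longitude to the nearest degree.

Convert each endpoint to a unit vector on the sphere (x = cos φ cos λ, y = cos φ sin λ, z = sin φ).
The central angle between the endpoints is δ = arccos(p₁·p₂) ≈ 2.376 rad (136.1°).
Interpolate at f = 2/5 with slerp weights a = sin((1−f)δ)/sin δ ≈ 1.428, b = sin(fδ)/sin δ ≈ 1.174.
p = a·p₁ + b·p₂ ≈ (0.603, -0.532, -0.594); φ = arcsin(p_z) ≈ -36.45°, λ = atan2(p_y, p_x) ≈ -41.39°.

≈ lat 36°S, lon 41°W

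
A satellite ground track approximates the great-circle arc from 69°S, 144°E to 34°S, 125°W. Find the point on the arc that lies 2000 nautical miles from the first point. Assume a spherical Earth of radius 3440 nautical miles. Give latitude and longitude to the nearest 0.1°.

Write both endpoints as unit vectors p₁, p₂ with components (cos φ cos λ, cos φ sin λ, sin φ).
The central angle between the endpoints is δ = arccos(p₁·p₂) ≈ 1.028 rad (58.9°). The total great-circle distance is δ·R ≈ 1.028 × 3440 ≈ 3535 nmi, so the target fraction is f = 2000/3535 ≈ 0.566.
Interpolate at f ≈ 0.566 with slerp weights a = sin((1−f)δ)/sin δ ≈ 0.504, b = sin(fδ)/sin δ ≈ 0.642.
p = a·p₁ + b·p₂ ≈ (-0.451, -0.329, -0.829); φ = arcsin(p_z) ≈ -56.03°, λ = atan2(p_y, p_x) ≈ -143.86°.

≈ 56.0°S, 143.9°W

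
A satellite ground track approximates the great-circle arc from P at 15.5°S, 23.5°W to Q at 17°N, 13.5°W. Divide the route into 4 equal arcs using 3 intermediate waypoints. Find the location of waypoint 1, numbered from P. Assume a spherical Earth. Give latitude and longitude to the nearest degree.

≈ 7°S, 21°W

Write both endpoints as unit vectors p₁, p₂ with components (cos φ cos λ, cos φ sin λ, sin φ).
The central angle between the endpoints is δ = arccos(p₁·p₂) ≈ 0.593 rad (34.0°).
Interpolate at f = 1/4 with slerp weights a = sin((1−f)δ)/sin δ ≈ 0.770, b = sin(fδ)/sin δ ≈ 0.264.
p = a·p₁ + b·p₂ ≈ (0.926, -0.355, -0.128); φ = arcsin(p_z) ≈ -7.38°, λ = atan2(p_y, p_x) ≈ -20.96°.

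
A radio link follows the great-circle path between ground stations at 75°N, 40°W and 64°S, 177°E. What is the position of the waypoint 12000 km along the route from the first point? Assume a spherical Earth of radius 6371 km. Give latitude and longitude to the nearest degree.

≈ 12°S, 155°W

Convert each endpoint to a unit vector on the sphere (x = cos φ cos λ, y = cos φ sin λ, z = sin φ).
The central angle between the endpoints is δ = arccos(p₁·p₂) ≈ 2.853 rad (163.5°). The total great-circle distance is δ·R ≈ 2.853 × 6371 ≈ 18179 km, so the target fraction is f = 12000/18179 ≈ 0.660.
Interpolate at f ≈ 0.660 with slerp weights a = sin((1−f)δ)/sin δ ≈ 2.903, b = sin(fδ)/sin δ ≈ 3.349.
p = a·p₁ + b·p₂ ≈ (-0.890, -0.406, -0.206); φ = arcsin(p_z) ≈ -11.87°, λ = atan2(p_y, p_x) ≈ -155.48°.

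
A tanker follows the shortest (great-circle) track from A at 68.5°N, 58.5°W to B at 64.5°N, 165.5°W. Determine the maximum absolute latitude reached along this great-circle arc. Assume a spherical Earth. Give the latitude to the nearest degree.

≈ 76°N

The great circle lies in the plane with unit normal n̂ = (p₁ × p₂)/|p₁ × p₂|.
Here n̂_z ≈ -0.248; the vertex latitude is φ_max = arccos|n̂_z| ≈ 75.6°.
Check via Clairaut: cos φ_max = |cos φ₁| · sin C = cos(68.5°)·sin(42.6°) ≈ 0.248, again giving ≈ 75.6°.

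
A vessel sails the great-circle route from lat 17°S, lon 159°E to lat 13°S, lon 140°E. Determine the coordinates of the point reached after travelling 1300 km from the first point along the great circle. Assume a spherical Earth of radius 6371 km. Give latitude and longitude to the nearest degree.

≈ lat 15°S, lon 147°E

Convert each endpoint to a unit vector on the sphere (x = cos φ cos λ, y = cos φ sin λ, z = sin φ).
The central angle between the endpoints is δ = arccos(p₁·p₂) ≈ 0.328 rad (18.8°). The total great-circle distance is δ·R ≈ 0.328 × 6371 ≈ 2088 km, so the target fraction is f = 1300/2088 ≈ 0.623.
Interpolate at f ≈ 0.623 with slerp weights a = sin((1−f)δ)/sin δ ≈ 0.383, b = sin(fδ)/sin δ ≈ 0.630.
p = a·p₁ + b·p₂ ≈ (-0.812, 0.526, -0.254); φ = arcsin(p_z) ≈ -14.69°, λ = atan2(p_y, p_x) ≈ 147.08°.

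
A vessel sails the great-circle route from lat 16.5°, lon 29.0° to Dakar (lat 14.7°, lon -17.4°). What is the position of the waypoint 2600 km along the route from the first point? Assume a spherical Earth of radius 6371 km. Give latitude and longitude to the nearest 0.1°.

≈ lat 16.8°, lon 4.6°

From cos δ = sin φ₁ sin φ₂ + cos φ₁ cos φ₂ cos Δλ, the central angle is δ ≈ 0.779 rad (44.6°). The total great-circle distance is δ·R ≈ 0.779 × 6371 ≈ 4963 km, so the target fraction is f = 2600/4963 ≈ 0.524.
Interpolate at f ≈ 0.524 with slerp weights a = sin((1−f)δ)/sin δ ≈ 0.516, b = sin(fδ)/sin δ ≈ 0.565.
p = a·p₁ + b·p₂ ≈ (0.954, 0.076, 0.290); φ = arcsin(p_z) ≈ 16.85°, λ = atan2(p_y, p_x) ≈ 4.58°.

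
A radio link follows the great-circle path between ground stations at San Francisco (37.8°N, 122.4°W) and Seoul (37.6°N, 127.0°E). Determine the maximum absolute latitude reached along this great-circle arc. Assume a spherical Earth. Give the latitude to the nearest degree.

≈ 54°N

The great circle lies in the plane with unit normal n̂ = (p₁ × p₂)/|p₁ × p₂|.
Here n̂_z ≈ -0.593; the vertex latitude is φ_max = arccos|n̂_z| ≈ 53.6°.
Check via Clairaut: cos φ_max = |cos φ₁| · sin C = cos(37.8°)·sin(48.6°) ≈ 0.593, again giving ≈ 53.6°.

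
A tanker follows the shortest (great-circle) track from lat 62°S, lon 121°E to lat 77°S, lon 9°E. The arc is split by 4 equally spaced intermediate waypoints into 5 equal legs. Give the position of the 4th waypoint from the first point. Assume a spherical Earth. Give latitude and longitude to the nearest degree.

≈ lat 80°S, lon 41°E

Convert each endpoint to a unit vector on the sphere (x = cos φ cos λ, y = cos φ sin λ, z = sin φ).
The central angle between the endpoints is δ = arccos(p₁·p₂) ≈ 0.608 rad (34.8°).
Interpolate at f = 4/5 with slerp weights a = sin((1−f)δ)/sin δ ≈ 0.212, b = sin(fδ)/sin δ ≈ 0.818.
p = a·p₁ + b·p₂ ≈ (0.130, 0.114, -0.985); φ = arcsin(p_z) ≈ -80.01°, λ = atan2(p_y, p_x) ≈ 41.21°.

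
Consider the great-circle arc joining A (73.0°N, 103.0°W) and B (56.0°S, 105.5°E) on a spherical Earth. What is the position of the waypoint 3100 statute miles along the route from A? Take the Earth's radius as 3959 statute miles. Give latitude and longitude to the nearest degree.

≈ (54°N, 144°E)

Convert each endpoint to a unit vector on the sphere (x = cos φ cos λ, y = cos φ sin λ, z = sin φ).
The central angle between the endpoints is δ = arccos(p₁·p₂) ≈ 2.783 rad (159.5°). The total great-circle distance is δ·R ≈ 2.783 × 3959 ≈ 11019 mi, so the target fraction is f = 3100/11019 ≈ 0.281.
Interpolate at f ≈ 0.281 with slerp weights a = sin((1−f)δ)/sin δ ≈ 2.593, b = sin(fδ)/sin δ ≈ 2.012.
p = a·p₁ + b·p₂ ≈ (-0.471, 0.345, 0.812); φ = arcsin(p_z) ≈ 54.26°, λ = atan2(p_y, p_x) ≈ 143.76°.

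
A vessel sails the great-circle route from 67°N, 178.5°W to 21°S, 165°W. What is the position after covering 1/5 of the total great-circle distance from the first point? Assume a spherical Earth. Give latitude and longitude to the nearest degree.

≈ 50°N, 173°W

Write both endpoints as unit vectors p₁, p₂ with components (cos φ cos λ, cos φ sin λ, sin φ).
The central angle between the endpoints is δ = arccos(p₁·p₂) ≈ 1.546 rad (88.6°).
Interpolate at f = 1/5 with slerp weights a = sin((1−f)δ)/sin δ ≈ 0.945, b = sin(fδ)/sin δ ≈ 0.304.
p = a·p₁ + b·p₂ ≈ (-0.644, -0.083, 0.761); φ = arcsin(p_z) ≈ 49.54°, λ = atan2(p_y, p_x) ≈ -172.63°.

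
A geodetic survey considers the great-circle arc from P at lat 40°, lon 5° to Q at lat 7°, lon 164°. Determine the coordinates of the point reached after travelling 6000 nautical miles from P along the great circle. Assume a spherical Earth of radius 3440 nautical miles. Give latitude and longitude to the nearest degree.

≈ lat 34°, lon 152°

The haversine formula gives a central angle δ ≈ 2.254 rad (129.2°) between the endpoints. The total great-circle distance is δ·R ≈ 2.254 × 3440 ≈ 7755 nmi, so the target fraction is f = 6000/7755 ≈ 0.774.
Interpolate at f ≈ 0.774 with slerp weights a = sin((1−f)δ)/sin δ ≈ 0.630, b = sin(fδ)/sin δ ≈ 1.270.
p = a·p₁ + b·p₂ ≈ (-0.731, 0.390, 0.560); φ = arcsin(p_z) ≈ 34.03°, λ = atan2(p_y, p_x) ≈ 151.96°.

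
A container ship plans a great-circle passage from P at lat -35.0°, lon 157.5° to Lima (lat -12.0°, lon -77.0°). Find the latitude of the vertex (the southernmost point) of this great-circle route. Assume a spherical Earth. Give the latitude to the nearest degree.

The great circle lies in the plane with unit normal n̂ = (p₁ × p₂)/|p₁ × p₂|.
Here n̂_z ≈ +0.695; the vertex latitude is φ_max = arccos|n̂_z| ≈ 46.0°.

≈ -46°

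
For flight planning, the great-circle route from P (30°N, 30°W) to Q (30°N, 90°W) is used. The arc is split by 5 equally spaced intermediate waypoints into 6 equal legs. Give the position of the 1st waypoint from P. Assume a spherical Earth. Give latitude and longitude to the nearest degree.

≈ (32°N, 40°W)

Write both endpoints as unit vectors p₁, p₂ with components (cos φ cos λ, cos φ sin λ, sin φ).
The central angle between the endpoints is δ = arccos(p₁·p₂) ≈ 0.896 rad (51.3°).
Interpolate at f = 1/6 with slerp weights a = sin((1−f)δ)/sin δ ≈ 0.870, b = sin(fδ)/sin δ ≈ 0.191.
p = a·p₁ + b·p₂ ≈ (0.652, -0.542, 0.530); φ = arcsin(p_z) ≈ 32.02°, λ = atan2(p_y, p_x) ≈ -39.70°.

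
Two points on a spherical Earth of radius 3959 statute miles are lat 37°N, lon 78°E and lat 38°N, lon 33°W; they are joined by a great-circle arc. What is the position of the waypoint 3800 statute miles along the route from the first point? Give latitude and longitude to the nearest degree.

≈ lat 52°N, lon 0°E

The haversine formula gives a central angle δ ≈ 1.425 rad (81.7°) between the endpoints. The total great-circle distance is δ·R ≈ 1.425 × 3959 ≈ 5643 mi, so the target fraction is f = 3800/5643 ≈ 0.673.
Interpolate at f ≈ 0.673 with slerp weights a = sin((1−f)δ)/sin δ ≈ 0.454, b = sin(fδ)/sin δ ≈ 0.828.
p = a·p₁ + b·p₂ ≈ (0.622, -0.001, 0.783); φ = arcsin(p_z) ≈ 51.51°, λ = atan2(p_y, p_x) ≈ -0.09°.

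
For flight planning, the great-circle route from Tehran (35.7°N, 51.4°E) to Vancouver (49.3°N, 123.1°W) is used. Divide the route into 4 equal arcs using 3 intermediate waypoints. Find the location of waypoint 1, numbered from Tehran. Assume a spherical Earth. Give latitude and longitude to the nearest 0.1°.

≈ 59.3°N, 48.6°E

Write both endpoints as unit vectors p₁, p₂ with components (cos φ cos λ, cos φ sin λ, sin φ).
The central angle between the endpoints is δ = arccos(p₁·p₂) ≈ 1.656 rad (94.9°).
Interpolate at f = 1/4 with slerp weights a = sin((1−f)δ)/sin δ ≈ 0.950, b = sin(fδ)/sin δ ≈ 0.404.
p = a·p₁ + b·p₂ ≈ (0.337, 0.382, 0.860); φ = arcsin(p_z) ≈ 59.34°, λ = atan2(p_y, p_x) ≈ 48.56°.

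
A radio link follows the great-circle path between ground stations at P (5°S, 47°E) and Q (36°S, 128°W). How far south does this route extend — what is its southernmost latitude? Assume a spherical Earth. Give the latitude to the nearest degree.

≈ 84°S

The great circle lies in the plane with unit normal n̂ = (p₁ × p₂)/|p₁ × p₂|.
Here n̂_z ≈ -0.106; the vertex latitude is φ_max = arccos|n̂_z| ≈ 83.9°.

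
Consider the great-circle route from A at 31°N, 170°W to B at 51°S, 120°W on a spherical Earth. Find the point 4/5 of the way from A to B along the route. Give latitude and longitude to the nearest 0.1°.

Convert each endpoint to a unit vector on the sphere (x = cos φ cos λ, y = cos φ sin λ, z = sin φ).
The central angle between the endpoints is δ = arccos(p₁·p₂) ≈ 1.624 rad (93.1°).
Interpolate at f = 4/5 with slerp weights a = sin((1−f)δ)/sin δ ≈ 0.320, b = sin(fδ)/sin δ ≈ 0.965.
p = a·p₁ + b·p₂ ≈ (-0.573, -0.573, -0.585); φ = arcsin(p_z) ≈ -35.81°, λ = atan2(p_y, p_x) ≈ -135.00°.

≈ 35.8°S, 135.0°W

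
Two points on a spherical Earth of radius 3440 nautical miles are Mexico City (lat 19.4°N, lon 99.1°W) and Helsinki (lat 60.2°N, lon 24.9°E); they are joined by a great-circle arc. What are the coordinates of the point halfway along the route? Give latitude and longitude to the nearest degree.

≈ lat 57°N, lon 67°W

From cos δ = sin φ₁ sin φ₂ + cos φ₁ cos φ₂ cos Δλ, the central angle is δ ≈ 1.545 rad (88.5°).
Interpolate at f = 1/2 with slerp weights a = sin((1−f)δ)/sin δ ≈ 0.698, b = sin(fδ)/sin δ ≈ 0.698.
p = a·p₁ + b·p₂ ≈ (0.211, -0.504, 0.838); φ = arcsin(p_z) ≈ 56.89°, λ = atan2(p_y, p_x) ≈ -67.33°.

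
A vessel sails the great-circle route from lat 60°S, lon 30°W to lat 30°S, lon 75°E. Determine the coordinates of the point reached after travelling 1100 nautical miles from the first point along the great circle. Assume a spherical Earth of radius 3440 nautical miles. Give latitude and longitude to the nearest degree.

≈ lat 64°S, lon 9°E

Convert each endpoint to a unit vector on the sphere (x = cos φ cos λ, y = cos φ sin λ, z = sin φ).
The central angle between the endpoints is δ = arccos(p₁·p₂) ≈ 1.244 rad (71.3°). The total great-circle distance is δ·R ≈ 1.244 × 3440 ≈ 4280 nmi, so the target fraction is f = 1100/4280 ≈ 0.257.
Interpolate at f ≈ 0.257 with slerp weights a = sin((1−f)δ)/sin δ ≈ 0.843, b = sin(fδ)/sin δ ≈ 0.332.
p = a·p₁ + b·p₂ ≈ (0.439, 0.067, -0.896); φ = arcsin(p_z) ≈ -63.61°, λ = atan2(p_y, p_x) ≈ 8.66°.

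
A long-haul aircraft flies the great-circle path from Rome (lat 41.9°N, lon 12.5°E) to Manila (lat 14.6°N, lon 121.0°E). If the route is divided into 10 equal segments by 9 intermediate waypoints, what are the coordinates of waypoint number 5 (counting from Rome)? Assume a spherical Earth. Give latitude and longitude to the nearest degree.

Convert each endpoint to a unit vector on the sphere (x = cos φ cos λ, y = cos φ sin λ, z = sin φ).
The central angle between the endpoints is δ = arccos(p₁·p₂) ≈ 1.631 rad (93.5°).
Interpolate at f = 5/10 with slerp weights a = sin((1−f)δ)/sin δ ≈ 0.729, b = sin(fδ)/sin δ ≈ 0.729.
p = a·p₁ + b·p₂ ≈ (0.166, 0.723, 0.671); φ = arcsin(p_z) ≈ 42.14°, λ = atan2(p_y, p_x) ≈ 77.02°.

≈ lat 42°N, lon 77°E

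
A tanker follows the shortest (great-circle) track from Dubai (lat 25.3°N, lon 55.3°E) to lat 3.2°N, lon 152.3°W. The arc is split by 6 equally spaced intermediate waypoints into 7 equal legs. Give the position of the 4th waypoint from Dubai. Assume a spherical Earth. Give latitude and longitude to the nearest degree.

≈ lat 43°N, lon 156°E

Convert each endpoint to a unit vector on the sphere (x = cos φ cos λ, y = cos φ sin λ, z = sin φ).
The central angle between the endpoints is δ = arccos(p₁·p₂) ≈ 2.459 rad (140.9°).
Interpolate at f = 4/7 with slerp weights a = sin((1−f)δ)/sin δ ≈ 1.379, b = sin(fδ)/sin δ ≈ 1.564.
p = a·p₁ + b·p₂ ≈ (-0.673, 0.299, 0.676); φ = arcsin(p_z) ≈ 42.57°, λ = atan2(p_y, p_x) ≈ 156.06°.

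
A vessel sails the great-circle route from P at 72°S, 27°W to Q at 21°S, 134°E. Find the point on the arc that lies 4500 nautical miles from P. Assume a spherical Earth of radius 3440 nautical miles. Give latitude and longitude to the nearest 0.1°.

≈ 32.1°S, 132.7°E

From cos δ = sin φ₁ sin φ₂ + cos φ₁ cos φ₂ cos Δλ, the central angle is δ ≈ 1.503 rad (86.1°). The total great-circle distance is δ·R ≈ 1.503 × 3440 ≈ 5169 nmi, so the target fraction is f = 4500/5169 ≈ 0.871.
Interpolate at f ≈ 0.871 with slerp weights a = sin((1−f)δ)/sin δ ≈ 0.194, b = sin(fδ)/sin δ ≈ 0.968.
p = a·p₁ + b·p₂ ≈ (-0.574, 0.623, -0.531); φ = arcsin(p_z) ≈ -32.08°, λ = atan2(p_y, p_x) ≈ 132.68°.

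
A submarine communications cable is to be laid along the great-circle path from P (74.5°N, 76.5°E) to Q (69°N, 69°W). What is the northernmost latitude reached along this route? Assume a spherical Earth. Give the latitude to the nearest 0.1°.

The great circle lies in the plane with unit normal n̂ = (p₁ × p₂)/|p₁ × p₂|.
Here n̂_z ≈ -0.095; the vertex latitude is φ_max = arccos|n̂_z| ≈ 84.6°.

≈ 84.6°N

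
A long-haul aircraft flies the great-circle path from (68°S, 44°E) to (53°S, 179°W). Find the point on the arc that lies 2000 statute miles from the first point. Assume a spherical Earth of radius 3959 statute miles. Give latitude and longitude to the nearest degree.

Convert each endpoint to a unit vector on the sphere (x = cos φ cos λ, y = cos φ sin λ, z = sin φ).
The central angle between the endpoints is δ = arccos(p₁·p₂) ≈ 0.957 rad (54.9°). The total great-circle distance is δ·R ≈ 0.957 × 3959 ≈ 3791 mi, so the target fraction is f = 2000/3791 ≈ 0.528.
Interpolate at f ≈ 0.528 with slerp weights a = sin((1−f)δ)/sin δ ≈ 0.534, b = sin(fδ)/sin δ ≈ 0.592.
p = a·p₁ + b·p₂ ≈ (-0.212, 0.133, -0.968); φ = arcsin(p_z) ≈ -75.51°, λ = atan2(p_y, p_x) ≈ 147.94°.

≈ (76°S, 148°E)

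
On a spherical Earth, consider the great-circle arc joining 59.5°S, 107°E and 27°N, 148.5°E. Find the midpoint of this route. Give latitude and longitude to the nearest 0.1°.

Write both endpoints as unit vectors p₁, p₂ with components (cos φ cos λ, cos φ sin λ, sin φ).
The central angle between the endpoints is δ = arccos(p₁·p₂) ≈ 1.623 rad (93.0°).
Interpolate at f = 1/2 with slerp weights a = sin((1−f)δ)/sin δ ≈ 0.726, b = sin(fδ)/sin δ ≈ 0.726.
p = a·p₁ + b·p₂ ≈ (-0.660, 0.691, -0.296); φ = arcsin(p_z) ≈ -17.22°, λ = atan2(p_y, p_x) ≈ 133.68°.

≈ 17.2°S, 133.7°E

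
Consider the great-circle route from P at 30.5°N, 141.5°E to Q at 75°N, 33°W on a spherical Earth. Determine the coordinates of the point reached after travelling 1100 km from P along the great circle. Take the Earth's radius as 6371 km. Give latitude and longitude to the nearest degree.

Write both endpoints as unit vectors p₁, p₂ with components (cos φ cos λ, cos φ sin λ, sin φ).
The central angle between the endpoints is δ = arccos(p₁·p₂) ≈ 1.299 rad (74.4°). The total great-circle distance is δ·R ≈ 1.299 × 6371 ≈ 8277 km, so the target fraction is f = 1100/8277 ≈ 0.133.
Interpolate at f ≈ 0.133 with slerp weights a = sin((1−f)δ)/sin δ ≈ 0.937, b = sin(fδ)/sin δ ≈ 0.178.
p = a·p₁ + b·p₂ ≈ (-0.593, 0.478, 0.648); φ = arcsin(p_z) ≈ 40.39°, λ = atan2(p_y, p_x) ≈ 141.17°.

≈ 40°N, 141°E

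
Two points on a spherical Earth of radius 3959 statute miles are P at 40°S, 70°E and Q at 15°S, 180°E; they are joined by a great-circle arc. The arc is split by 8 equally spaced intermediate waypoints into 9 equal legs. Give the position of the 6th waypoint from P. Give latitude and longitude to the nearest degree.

≈ 35°S, 152°E

From cos δ = sin φ₁ sin φ₂ + cos φ₁ cos φ₂ cos Δλ, the central angle is δ ≈ 1.658 rad (95.0°).
Interpolate at f = 6/9 with slerp weights a = sin((1−f)δ)/sin δ ≈ 0.527, b = sin(fδ)/sin δ ≈ 0.897.
p = a·p₁ + b·p₂ ≈ (-0.728, 0.379, -0.571); φ = arcsin(p_z) ≈ -34.80°, λ = atan2(p_y, p_x) ≈ 152.49°.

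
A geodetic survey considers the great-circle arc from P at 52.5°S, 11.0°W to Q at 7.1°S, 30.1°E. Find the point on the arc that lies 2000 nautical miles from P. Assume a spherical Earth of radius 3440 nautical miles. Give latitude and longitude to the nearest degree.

≈ 27°S, 18°E

Write both endpoints as unit vectors p₁, p₂ with components (cos φ cos λ, cos φ sin λ, sin φ).
The central angle between the endpoints is δ = arccos(p₁·p₂) ≈ 0.984 rad (56.4°). The total great-circle distance is δ·R ≈ 0.984 × 3440 ≈ 3387 nmi, so the target fraction is f = 2000/3387 ≈ 0.591.
Interpolate at f ≈ 0.591 with slerp weights a = sin((1−f)δ)/sin δ ≈ 0.471, b = sin(fδ)/sin δ ≈ 0.659.
p = a·p₁ + b·p₂ ≈ (0.847, 0.273, -0.455); φ = arcsin(p_z) ≈ -27.07°, λ = atan2(p_y, p_x) ≈ 17.88°.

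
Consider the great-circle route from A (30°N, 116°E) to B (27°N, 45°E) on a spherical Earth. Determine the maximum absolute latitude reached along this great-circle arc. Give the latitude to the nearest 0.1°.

The great circle lies in the plane with unit normal n̂ = (p₁ × p₂)/|p₁ × p₂|.
Here n̂_z ≈ -0.831; the vertex latitude is φ_max = arccos|n̂_z| ≈ 33.8°.
Check via Clairaut: cos φ_max = |cos φ₁| · sin C = cos(30.0°)·sin(73.6°) ≈ 0.831, again giving ≈ 33.8°.

≈ 33.8°N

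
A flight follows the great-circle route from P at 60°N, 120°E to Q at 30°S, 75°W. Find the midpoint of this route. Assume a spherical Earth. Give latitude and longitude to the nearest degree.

From cos δ = sin φ₁ sin φ₂ + cos φ₁ cos φ₂ cos Δλ, the central angle is δ ≈ 2.589 rad (148.4°).
Interpolate at f = 1/2 with slerp weights a = sin((1−f)δ)/sin δ ≈ 1.834, b = sin(fδ)/sin δ ≈ 1.834.
p = a·p₁ + b·p₂ ≈ (-0.047, -0.740, 0.671); φ = arcsin(p_z) ≈ 42.15°, λ = atan2(p_y, p_x) ≈ -93.67°.

≈ 42°N, 94°W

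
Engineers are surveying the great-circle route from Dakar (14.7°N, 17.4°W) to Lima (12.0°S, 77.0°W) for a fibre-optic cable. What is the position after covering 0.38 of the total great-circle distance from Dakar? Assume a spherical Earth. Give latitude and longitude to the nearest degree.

From cos δ = sin φ₁ sin φ₂ + cos φ₁ cos φ₂ cos Δλ, the central angle is δ ≈ 1.131 rad (64.8°).
Interpolate at f = 0.38 with slerp weights a = sin((1−f)δ)/sin δ ≈ 0.713, b = sin(fδ)/sin δ ≈ 0.460.
p = a·p₁ + b·p₂ ≈ (0.759, -0.645, 0.085); φ = arcsin(p_z) ≈ 4.89°, λ = atan2(p_y, p_x) ≈ -40.35°.

≈ 5°N, 40°W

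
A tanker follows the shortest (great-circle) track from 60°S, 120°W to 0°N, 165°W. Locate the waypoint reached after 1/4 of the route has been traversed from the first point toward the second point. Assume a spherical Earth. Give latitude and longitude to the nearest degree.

≈ 47°S, 139°W

The haversine formula gives a central angle δ ≈ 1.209 rad (69.3°) between the endpoints.
Interpolate at f = 1/4 with slerp weights a = sin((1−f)δ)/sin δ ≈ 0.842, b = sin(fδ)/sin δ ≈ 0.318.
p = a·p₁ + b·p₂ ≈ (-0.518, -0.447, -0.729); φ = arcsin(p_z) ≈ -46.83°, λ = atan2(p_y, p_x) ≈ -139.21°.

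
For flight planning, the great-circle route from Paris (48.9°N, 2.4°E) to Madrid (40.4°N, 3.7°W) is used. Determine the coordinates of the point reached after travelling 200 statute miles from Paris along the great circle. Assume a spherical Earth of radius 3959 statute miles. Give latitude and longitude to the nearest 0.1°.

≈ 46.4°N, 0.4°E

Write both endpoints as unit vectors p₁, p₂ with components (cos φ cos λ, cos φ sin λ, sin φ).
The central angle between the endpoints is δ = arccos(p₁·p₂) ≈ 0.166 rad (9.5°). The total great-circle distance is δ·R ≈ 0.166 × 3959 ≈ 659 mi, so the target fraction is f = 200/659 ≈ 0.304.
Interpolate at f ≈ 0.304 with slerp weights a = sin((1−f)δ)/sin δ ≈ 0.698, b = sin(fδ)/sin δ ≈ 0.305.
p = a·p₁ + b·p₂ ≈ (0.690, 0.004, 0.724); φ = arcsin(p_z) ≈ 46.36°, λ = atan2(p_y, p_x) ≈ 0.35°.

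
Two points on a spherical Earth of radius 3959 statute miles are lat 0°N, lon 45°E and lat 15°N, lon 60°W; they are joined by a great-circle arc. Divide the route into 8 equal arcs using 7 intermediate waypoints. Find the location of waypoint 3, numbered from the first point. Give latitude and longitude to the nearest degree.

Write both endpoints as unit vectors p₁, p₂ with components (cos φ cos λ, cos φ sin λ, sin φ).
The central angle between the endpoints is δ = arccos(p₁·p₂) ≈ 1.823 rad (104.5°).
Interpolate at f = 3/8 with slerp weights a = sin((1−f)δ)/sin δ ≈ 0.938, b = sin(fδ)/sin δ ≈ 0.652.
p = a·p₁ + b·p₂ ≈ (0.979, 0.118, 0.169); φ = arcsin(p_z) ≈ 9.72°, λ = atan2(p_y, p_x) ≈ 6.86°.

≈ lat 10°N, lon 7°E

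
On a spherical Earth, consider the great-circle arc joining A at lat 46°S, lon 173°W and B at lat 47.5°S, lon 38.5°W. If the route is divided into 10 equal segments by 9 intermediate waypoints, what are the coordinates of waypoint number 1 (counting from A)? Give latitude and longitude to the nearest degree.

Convert each endpoint to a unit vector on the sphere (x = cos φ cos λ, y = cos φ sin λ, z = sin φ).
The central angle between the endpoints is δ = arccos(p₁·p₂) ≈ 1.368 rad (78.4°).
Interpolate at f = 1/10 with slerp weights a = sin((1−f)δ)/sin δ ≈ 0.963, b = sin(fδ)/sin δ ≈ 0.139.
p = a·p₁ + b·p₂ ≈ (-0.590, -0.140, -0.795); φ = arcsin(p_z) ≈ -52.66°, λ = atan2(p_y, p_x) ≈ -166.65°.

≈ lat 53°S, lon 167°W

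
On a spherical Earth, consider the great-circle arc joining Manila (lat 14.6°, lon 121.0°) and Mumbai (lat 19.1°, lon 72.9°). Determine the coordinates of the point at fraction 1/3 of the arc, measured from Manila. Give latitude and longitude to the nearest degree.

≈ lat 17°, lon 105°

Convert each endpoint to a unit vector on the sphere (x = cos φ cos λ, y = cos φ sin λ, z = sin φ).
The central angle between the endpoints is δ = arccos(p₁·p₂) ≈ 0.805 rad (46.1°).
Interpolate at f = 1/3 with slerp weights a = sin((1−f)δ)/sin δ ≈ 0.709, b = sin(fδ)/sin δ ≈ 0.368.
p = a·p₁ + b·p₂ ≈ (-0.251, 0.921, 0.299); φ = arcsin(p_z) ≈ 17.41°, λ = atan2(p_y, p_x) ≈ 105.27°.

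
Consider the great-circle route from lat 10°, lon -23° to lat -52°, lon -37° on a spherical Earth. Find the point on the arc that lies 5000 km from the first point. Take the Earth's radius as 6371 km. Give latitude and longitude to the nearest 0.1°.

≈ lat -34.3°, lon -31.2°

From cos δ = sin φ₁ sin φ₂ + cos φ₁ cos φ₂ cos Δλ, the central angle is δ ≈ 1.102 rad (63.2°). The total great-circle distance is δ·R ≈ 1.102 × 6371 ≈ 7023 km, so the target fraction is f = 5000/7023 ≈ 0.712.
Interpolate at f ≈ 0.712 with slerp weights a = sin((1−f)δ)/sin δ ≈ 0.350, b = sin(fδ)/sin δ ≈ 0.792.
p = a·p₁ + b·p₂ ≈ (0.707, -0.428, -0.563); φ = arcsin(p_z) ≈ -34.29°, λ = atan2(p_y, p_x) ≈ -31.21°.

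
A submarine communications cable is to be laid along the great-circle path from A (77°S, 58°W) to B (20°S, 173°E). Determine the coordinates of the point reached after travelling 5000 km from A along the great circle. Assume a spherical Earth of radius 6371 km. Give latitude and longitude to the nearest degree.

≈ (53°S, 178°W)

Convert each endpoint to a unit vector on the sphere (x = cos φ cos λ, y = cos φ sin λ, z = sin φ).
The central angle between the endpoints is δ = arccos(p₁·p₂) ≈ 1.369 rad (78.4°). The total great-circle distance is δ·R ≈ 1.369 × 6371 ≈ 8723 km, so the target fraction is f = 5000/8723 ≈ 0.573.
Interpolate at f ≈ 0.573 with slerp weights a = sin((1−f)δ)/sin δ ≈ 0.563, b = sin(fδ)/sin δ ≈ 0.721.
p = a·p₁ + b·p₂ ≈ (-0.606, -0.025, -0.795); φ = arcsin(p_z) ≈ -52.69°, λ = atan2(p_y, p_x) ≈ -177.65°.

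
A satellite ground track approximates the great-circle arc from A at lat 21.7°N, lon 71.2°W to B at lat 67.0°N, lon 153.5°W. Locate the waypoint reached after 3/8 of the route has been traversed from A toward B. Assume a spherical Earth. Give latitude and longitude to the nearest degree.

From cos δ = sin φ₁ sin φ₂ + cos φ₁ cos φ₂ cos Δλ, the central angle is δ ≈ 1.171 rad (67.1°).
Interpolate at f = 3/8 with slerp weights a = sin((1−f)δ)/sin δ ≈ 0.726, b = sin(fδ)/sin δ ≈ 0.462.
p = a·p₁ + b·p₂ ≈ (0.056, -0.719, 0.693); φ = arcsin(p_z) ≈ 43.88°, λ = atan2(p_y, p_x) ≈ -85.56°.

≈ lat 44°N, lon 86°W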